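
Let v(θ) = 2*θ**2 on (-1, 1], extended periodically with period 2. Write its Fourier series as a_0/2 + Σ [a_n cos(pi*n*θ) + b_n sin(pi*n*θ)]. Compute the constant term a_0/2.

2/3

a_0 = ∫_{-1}^{1} v(θ) dθ = 4/3.
So the constant term a_0/2 = 2/3.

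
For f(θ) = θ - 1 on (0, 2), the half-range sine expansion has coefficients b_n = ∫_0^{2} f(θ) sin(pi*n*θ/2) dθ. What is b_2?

-2/pi

b_2 = ∫_0^{2} (θ - 1) sin(pi*θ) dθ.
Integrating by parts (boundary term plus one more integral), an antiderivative of (θ - 1) sin(pi*θ) is -θ*cos(pi*θ)/pi + sin(pi*θ)/pi**2 + cos(pi*θ)/pi; evaluating from 0 to 2: ∫_{0}^{2} (θ - 1) sin(pi*θ) dθ = (-1/pi) - (1/pi) = -2/pi.
Hence b_2 = -2/pi.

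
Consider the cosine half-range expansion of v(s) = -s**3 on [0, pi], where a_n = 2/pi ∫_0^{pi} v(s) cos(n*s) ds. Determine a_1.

a_1 = 2/pi ∫_0^{pi} (-s**3) cos(s) ds.
Integrating by parts three times (tabular method), an antiderivative of (-s**3) cos(s) is -s**3*sin(s) - 3*s**2*cos(s) + 6*s*sin(s) + 6*cos(s); evaluating from 0 to pi: ∫_{0}^{pi} (-s**3) cos(s) ds = (-6 + 3*pi**2) - (6) = -12 + 3*pi**2.
Hence a_1 = (2/pi)·(-12 + 3*pi**2) = -24/pi + 6*pi.

-24/pi + 6*pi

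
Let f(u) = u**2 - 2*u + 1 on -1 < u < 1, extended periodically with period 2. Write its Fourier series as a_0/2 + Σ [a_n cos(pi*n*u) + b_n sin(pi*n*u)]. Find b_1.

-4/pi

b_1 = ∫_{-1}^{1} f(u) sin(pi*u) du.
Integrating by parts twice (tabular method), an antiderivative of (u**2 - 2*u + 1) sin(pi*u) is -u**2*cos(pi*u)/pi + 2*u*sin(pi*u)/pi**2 + 2*u*cos(pi*u)/pi - 2*sin(pi*u)/pi**2 - cos(pi*u)/pi + 2*cos(pi*u)/pi**3; evaluating from -1 to 1: ∫_{-1}^{1} (u**2 - 2*u + 1) sin(pi*u) du = (-2/pi**3) - (-2/pi**3 + 4/pi) = -4/pi.
Hence b_1 = -4/pi.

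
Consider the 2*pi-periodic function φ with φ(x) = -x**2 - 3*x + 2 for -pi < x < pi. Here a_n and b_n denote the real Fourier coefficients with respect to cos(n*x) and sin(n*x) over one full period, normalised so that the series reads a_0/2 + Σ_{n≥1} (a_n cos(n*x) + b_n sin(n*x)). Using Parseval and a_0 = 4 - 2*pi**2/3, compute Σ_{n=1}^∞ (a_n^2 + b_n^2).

pi**2*(8*pi**2/45 + 6)

Parseval: a_0^2/2 + Σ_{n≥1} (a_n^2+b_n^2) = 1/pi ∫_{-pi}^{pi} φ(x)^2 dx = 8 + 10*pi**2/3 + 2*pi**4/5.
Subtract a_0^2/2 = 2*(6 - pi**2)**2/9: Σ (a_n^2+b_n^2) = pi**2*(8*pi**2/45 + 6).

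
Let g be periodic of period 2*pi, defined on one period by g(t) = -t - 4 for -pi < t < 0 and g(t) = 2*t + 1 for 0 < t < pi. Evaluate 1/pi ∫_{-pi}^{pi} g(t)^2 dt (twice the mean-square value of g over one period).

1/pi ∫_{-pi}^{pi} g(t)^2 dt = 1/pi · (pi*(-6*pi + 5*pi**2 + 51)/3) = -2*pi + 5*pi**2/3 + 17.

-2*pi + 5*pi**2/3 + 17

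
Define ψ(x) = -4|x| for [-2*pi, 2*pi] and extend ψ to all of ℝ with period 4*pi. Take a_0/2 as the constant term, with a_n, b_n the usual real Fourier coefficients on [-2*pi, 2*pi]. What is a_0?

a_0 = (1/(2*pi)) ∫_{-2*pi}^{2*pi} ψ(x) dx = (1/(2*pi)) · (-16*pi**2) = -8*pi.

-8*pi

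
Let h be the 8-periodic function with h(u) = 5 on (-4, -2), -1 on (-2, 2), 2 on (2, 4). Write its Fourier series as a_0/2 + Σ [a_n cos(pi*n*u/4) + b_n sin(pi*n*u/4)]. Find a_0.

a_0 = 1/4 ∫_{-4}^{4} h(u) du = 1/4 · (10) = 5/2.

5/2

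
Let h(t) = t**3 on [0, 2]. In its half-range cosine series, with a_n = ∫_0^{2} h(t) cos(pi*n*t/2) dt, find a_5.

48*(4 - 25*pi**2)/(625*pi**4)

a_5 = ∫_0^{2} (t**3) cos(5*pi*t/2) dt.
Integrating by parts three times (tabular method), an antiderivative of (t**3) cos(5*pi*t/2) is 2*t**3*sin(5*pi*t/2)/(5*pi) + 12*t**2*cos(5*pi*t/2)/(25*pi**2) - 48*t*sin(5*pi*t/2)/(125*pi**3) - 96*cos(5*pi*t/2)/(625*pi**4); evaluating from 0 to 2: ∫_{0}^{2} (t**3) cos(5*pi*t/2) dt = (48*(2 - 25*pi**2)/(625*pi**4)) - (-96/(625*pi**4)) = 48*(4 - 25*pi**2)/(625*pi**4).
Hence a_5 = 48*(4 - 25*pi**2)/(625*pi**4).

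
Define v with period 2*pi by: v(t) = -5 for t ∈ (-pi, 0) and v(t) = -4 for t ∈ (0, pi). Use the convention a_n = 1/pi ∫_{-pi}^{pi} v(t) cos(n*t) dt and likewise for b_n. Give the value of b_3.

b_3 = 1/pi ∫_{-pi}^{pi} v(t) sin(3*t) dt.
Split the integral at the breakpoints.
Directly, an antiderivative of (-5) sin(3*t) is 5*cos(3*t)/3; evaluating from -pi to 0: ∫_{-pi}^{0} (-5) sin(3*t) dt = (5/3) - (-5/3) = 10/3.
Directly, an antiderivative of (-4) sin(3*t) is 4*cos(3*t)/3; evaluating from 0 to pi: ∫_{0}^{pi} (-4) sin(3*t) dt = (-4/3) - (4/3) = -8/3.
Summing the pieces and multiplying by (1/pi) gives b_3 = 2/(3*pi).

2/(3*pi)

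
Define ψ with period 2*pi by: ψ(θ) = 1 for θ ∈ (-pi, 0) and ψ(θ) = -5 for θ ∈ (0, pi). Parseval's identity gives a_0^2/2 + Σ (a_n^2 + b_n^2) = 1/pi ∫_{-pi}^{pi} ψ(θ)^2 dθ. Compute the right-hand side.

1/pi ∫_{-pi}^{pi} ψ(θ)^2 dθ = 1/pi · (26*pi) = 26.

26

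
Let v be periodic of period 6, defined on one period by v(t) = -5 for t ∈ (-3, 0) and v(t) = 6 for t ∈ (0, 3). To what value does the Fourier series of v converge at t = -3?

t = -3 differs from t = 3 by -1 full period(s), and the series is 6-periodic.
At t = 3 the one-sided limits are v(3^-) = 6 and v(3^+) = -5.
By Dirichlet's theorem the series converges to their average, [(6) + (-5)]/2 = 1/2.

1/2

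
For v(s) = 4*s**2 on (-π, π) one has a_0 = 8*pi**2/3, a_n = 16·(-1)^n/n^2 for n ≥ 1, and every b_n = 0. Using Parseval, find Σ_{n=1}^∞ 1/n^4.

Parseval: a_0^2/2 + Σ a_n^2 = (1/π) ∫_{-π}^{π} v(s)^2 ds = 32*pi**4/5.
Subtract a_0^2/2 = 32*pi**4/9: Σ a_n^2 = 128*pi**4/45.
Since a_n^2 = 256/n^4, Σ 1/n^4 = pi**4/90.

pi**4/90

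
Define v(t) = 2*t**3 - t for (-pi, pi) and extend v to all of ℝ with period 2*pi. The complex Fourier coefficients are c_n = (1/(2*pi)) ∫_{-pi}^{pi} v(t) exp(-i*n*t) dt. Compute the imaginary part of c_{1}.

Since v is real-valued, Im(c_{1}) = -(1/(2*pi)) ∫_{-pi}^{pi} v(t) sin(t) dt = -b_{1}/2.
v is odd and sin(t) is odd, so the integrand is even: ∫_{-pi}^{pi} v(t) sin(t) dt = 2∫_0^{pi} v(t) sin(t) dt.
Integrating by parts three times (tabular method), an antiderivative of (2*t**3 - t) sin(t) is -2*t**3*cos(t) + 6*t**2*sin(t) + 13*t*cos(t) - 13*sin(t); evaluating from 0 to pi: ∫_{0}^{pi} (2*t**3 - t) sin(t) dt = (pi*(-13 + 2*pi**2)) - (0) = pi*(-13 + 2*pi**2).
So ∫_{-pi}^{pi} v(t) sin(t) dt = -26*pi + 4*pi**3.
Hence Im(c_{1}) = (-1/(2*pi))·(-26*pi + 4*pi**3) = 13 - 2*pi**2.

13 - 2*pi**2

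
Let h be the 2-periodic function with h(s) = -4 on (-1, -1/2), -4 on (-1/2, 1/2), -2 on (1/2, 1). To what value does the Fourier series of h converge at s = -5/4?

s = -5/4 differs from s = 3/4 by -1 full period(s), and the series is 2-periodic.
h is continuous at s = 3/4 with value -2, so the series converges to -2 there.

-2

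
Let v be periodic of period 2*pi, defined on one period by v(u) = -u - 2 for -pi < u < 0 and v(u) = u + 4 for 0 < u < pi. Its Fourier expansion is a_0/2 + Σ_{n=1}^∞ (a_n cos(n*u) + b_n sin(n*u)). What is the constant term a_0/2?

a_0 = 1/pi ∫_{-pi}^{pi} v(u) du = 1/pi · (pi*(2 + pi)) = 2 + pi.
So the constant term a_0/2 = 1 + pi/2.

1 + pi/2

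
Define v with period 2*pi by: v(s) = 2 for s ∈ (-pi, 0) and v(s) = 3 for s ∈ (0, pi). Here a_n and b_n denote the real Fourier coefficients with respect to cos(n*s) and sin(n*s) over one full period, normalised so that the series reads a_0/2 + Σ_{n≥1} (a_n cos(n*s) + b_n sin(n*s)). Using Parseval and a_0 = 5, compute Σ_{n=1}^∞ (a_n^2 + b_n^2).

Parseval: a_0^2/2 + Σ_{n≥1} (a_n^2+b_n^2) = 1/pi ∫_{-pi}^{pi} v(s)^2 ds = 13.
Subtract a_0^2/2 = 25/2: Σ (a_n^2+b_n^2) = 1/2.

1/2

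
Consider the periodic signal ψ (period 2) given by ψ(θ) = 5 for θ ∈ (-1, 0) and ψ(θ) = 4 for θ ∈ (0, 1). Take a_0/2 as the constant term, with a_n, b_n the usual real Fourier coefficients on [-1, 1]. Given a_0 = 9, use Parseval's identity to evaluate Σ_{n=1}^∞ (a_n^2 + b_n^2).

Parseval: a_0^2/2 + Σ_{n≥1} (a_n^2+b_n^2) = ∫_{-1}^{1} ψ(θ)^2 dθ = 41.
Subtract a_0^2/2 = 81/2: Σ (a_n^2+b_n^2) = 1/2.

1/2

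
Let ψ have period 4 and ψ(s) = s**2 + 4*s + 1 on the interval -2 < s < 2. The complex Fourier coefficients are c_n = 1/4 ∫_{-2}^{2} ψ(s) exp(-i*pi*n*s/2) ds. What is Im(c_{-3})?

Since ψ is real-valued, Im(c_{-3}) = -1/4 ∫_{-2}^{2} ψ(s) sin(-3*pi*s/2) ds = b_{3}/2.
Integrating by parts twice (tabular method), an antiderivative of (s**2 + 4*s + 1) sin(-3*pi*s/2) is 2*s**2*cos(3*pi*s/2)/(3*pi) - 8*s*sin(3*pi*s/2)/(9*pi**2) + 8*s*cos(3*pi*s/2)/(3*pi) - 16*sin(3*pi*s/2)/(9*pi**2) - 16*cos(3*pi*s/2)/(27*pi**3) + 2*cos(3*pi*s/2)/(3*pi); evaluating from -2 to 2: ∫_{-2}^{2} (s**2 + 4*s + 1) sin(-3*pi*s/2) ds = (2*(8 - 117*pi**2)/(27*pi**3)) - (16/(27*pi**3) + 2/pi) = -32/(3*pi).
Hence Im(c_{-3}) = (-1/4)·(-32/(3*pi)) = 8/(3*pi).

8/(3*pi)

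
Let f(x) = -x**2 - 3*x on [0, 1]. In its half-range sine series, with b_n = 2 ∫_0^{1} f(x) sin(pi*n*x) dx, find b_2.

4/pi

b_2 = 2 ∫_0^{1} (-x**2 - 3*x) sin(2*pi*x) dx.
Integrating by parts twice (tabular method), an antiderivative of (-x**2 - 3*x) sin(2*pi*x) is x**2*cos(2*pi*x)/(2*pi) - x*sin(2*pi*x)/(2*pi**2) + 3*x*cos(2*pi*x)/(2*pi) - 3*sin(2*pi*x)/(4*pi**2) - cos(2*pi*x)/(4*pi**3); evaluating from 0 to 1: ∫_{0}^{1} (-x**2 - 3*x) sin(2*pi*x) dx = (-1/(4*pi**3) + 2/pi) - (-1/(4*pi**3)) = 2/pi.
Hence b_2 = 2·(2/pi) = 4/pi.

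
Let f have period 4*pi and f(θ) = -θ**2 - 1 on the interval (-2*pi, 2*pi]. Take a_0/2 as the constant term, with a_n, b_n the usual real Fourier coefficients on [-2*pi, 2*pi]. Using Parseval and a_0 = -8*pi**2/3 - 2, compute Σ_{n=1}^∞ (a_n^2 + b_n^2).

128*pi**4/45

Parseval: a_0^2/2 + Σ_{n≥1} (a_n^2+b_n^2) = (1/(2*pi)) ∫_{-2*pi}^{2*pi} f(θ)^2 dθ = 2 + 16*pi**2/3 + 32*pi**4/5.
Subtract a_0^2/2 = 2*(3 + 4*pi**2)**2/9: Σ (a_n^2+b_n^2) = 128*pi**4/45.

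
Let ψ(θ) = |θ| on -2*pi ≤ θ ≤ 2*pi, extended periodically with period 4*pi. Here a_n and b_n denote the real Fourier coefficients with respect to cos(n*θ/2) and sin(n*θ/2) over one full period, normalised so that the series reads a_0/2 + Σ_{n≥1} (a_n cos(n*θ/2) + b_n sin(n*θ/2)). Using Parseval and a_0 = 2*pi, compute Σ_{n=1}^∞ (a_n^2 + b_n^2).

2*pi**2/3

Parseval: a_0^2/2 + Σ_{n≥1} (a_n^2+b_n^2) = (1/(2*pi)) ∫_{-2*pi}^{2*pi} ψ(θ)^2 dθ = 8*pi**2/3.
Subtract a_0^2/2 = 2*pi**2: Σ (a_n^2+b_n^2) = 2*pi**2/3.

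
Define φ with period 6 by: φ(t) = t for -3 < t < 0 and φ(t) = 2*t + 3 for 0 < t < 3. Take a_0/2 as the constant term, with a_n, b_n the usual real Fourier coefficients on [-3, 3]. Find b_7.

b_7 = 1/3 ∫_{-3}^{3} φ(t) sin(7*pi*t/3) dt.
Split the integral at the breakpoints.
Integrating by parts (boundary term plus one more integral), an antiderivative of (t) sin(7*pi*t/3) is -3*t*cos(7*pi*t/3)/(7*pi) + 9*sin(7*pi*t/3)/(49*pi**2); evaluating from -3 to 0: ∫_{-3}^{0} (t) sin(7*pi*t/3) dt = (0) - (-9/(7*pi)) = 9/(7*pi).
Integrating by parts (boundary term plus one more integral), an antiderivative of (2*t + 3) sin(7*pi*t/3) is -6*t*cos(7*pi*t/3)/(7*pi) + 18*sin(7*pi*t/3)/(49*pi**2) - 9*cos(7*pi*t/3)/(7*pi); evaluating from 0 to 3: ∫_{0}^{3} (2*t + 3) sin(7*pi*t/3) dt = (27/(7*pi)) - (-9/(7*pi)) = 36/(7*pi).
Summing the pieces and multiplying by (1/3) gives b_7 = 15/(7*pi).

15/(7*pi)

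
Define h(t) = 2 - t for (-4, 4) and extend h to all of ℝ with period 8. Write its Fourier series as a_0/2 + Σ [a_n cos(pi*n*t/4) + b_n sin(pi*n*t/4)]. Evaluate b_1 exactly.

-8/pi

b_1 = 1/4 ∫_{-4}^{4} h(t) sin(pi*t/4) dt.
Integrating by parts (boundary term plus one more integral), an antiderivative of (2 - t) sin(pi*t/4) is 4*t*cos(pi*t/4)/pi - 16*sin(pi*t/4)/pi**2 - 8*cos(pi*t/4)/pi; evaluating from -4 to 4: ∫_{-4}^{4} (2 - t) sin(pi*t/4) dt = (-8/pi) - (24/pi) = -32/pi.
Hence b_1 = (1/4)·(-32/pi) = -8/pi.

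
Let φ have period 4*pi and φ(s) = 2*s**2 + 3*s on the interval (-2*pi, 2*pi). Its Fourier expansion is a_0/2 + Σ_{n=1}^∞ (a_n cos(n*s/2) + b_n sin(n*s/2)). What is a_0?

a_0 = (1/(2*pi)) ∫_{-2*pi}^{2*pi} φ(s) ds = (1/(2*pi)) · (32*pi**3/3) = 16*pi**2/3.

16*pi**2/3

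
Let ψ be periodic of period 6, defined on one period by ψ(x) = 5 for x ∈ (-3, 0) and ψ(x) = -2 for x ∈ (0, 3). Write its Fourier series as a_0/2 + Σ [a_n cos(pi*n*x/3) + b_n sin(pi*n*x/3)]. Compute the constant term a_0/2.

3/2

a_0 = 1/3 ∫_{-3}^{3} ψ(x) dx = 1/3 · (9) = 3.
So the constant term a_0/2 = 3/2.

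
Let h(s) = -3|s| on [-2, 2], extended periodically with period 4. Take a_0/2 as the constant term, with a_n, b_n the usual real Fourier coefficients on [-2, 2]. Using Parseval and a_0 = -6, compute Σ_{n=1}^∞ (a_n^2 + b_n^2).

6

Parseval: a_0^2/2 + Σ_{n≥1} (a_n^2+b_n^2) = 1/2 ∫_{-2}^{2} h(s)^2 ds = 24.
Subtract a_0^2/2 = 18: Σ (a_n^2+b_n^2) = 6.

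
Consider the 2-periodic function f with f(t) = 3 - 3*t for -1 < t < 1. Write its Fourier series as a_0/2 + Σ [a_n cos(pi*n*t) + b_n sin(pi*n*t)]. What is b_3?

b_3 = ∫_{-1}^{1} f(t) sin(3*pi*t) dt.
Integrating by parts (boundary term plus one more integral), an antiderivative of (3 - 3*t) sin(3*pi*t) is t*cos(3*pi*t)/pi - sin(3*pi*t)/(3*pi**2) - cos(3*pi*t)/pi; evaluating from -1 to 1: ∫_{-1}^{1} (3 - 3*t) sin(3*pi*t) dt = (0) - (2/pi) = -2/pi.
Hence b_3 = -2/pi.

-2/pi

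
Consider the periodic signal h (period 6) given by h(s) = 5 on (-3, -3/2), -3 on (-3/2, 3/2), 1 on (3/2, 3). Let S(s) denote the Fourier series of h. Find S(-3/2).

At s = -3/2 the one-sided limits are h(-3/2^-) = 5 and h(-3/2^+) = -3.
By Dirichlet's theorem the series converges to their average, [(5) + (-3)]/2 = 1.

1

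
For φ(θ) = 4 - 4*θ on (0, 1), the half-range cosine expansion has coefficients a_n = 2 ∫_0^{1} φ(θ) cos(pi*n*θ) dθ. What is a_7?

16/(49*pi**2)

a_7 = 2 ∫_0^{1} (4 - 4*θ) cos(7*pi*θ) dθ.
Integrating by parts (boundary term plus one more integral), an antiderivative of (4 - 4*θ) cos(7*pi*θ) is -4*θ*sin(7*pi*θ)/(7*pi) + 4*sin(7*pi*θ)/(7*pi) - 4*cos(7*pi*θ)/(49*pi**2); evaluating from 0 to 1: ∫_{0}^{1} (4 - 4*θ) cos(7*pi*θ) dθ = (4/(49*pi**2)) - (-4/(49*pi**2)) = 8/(49*pi**2).
Hence a_7 = 2·(8/(49*pi**2)) = 16/(49*pi**2).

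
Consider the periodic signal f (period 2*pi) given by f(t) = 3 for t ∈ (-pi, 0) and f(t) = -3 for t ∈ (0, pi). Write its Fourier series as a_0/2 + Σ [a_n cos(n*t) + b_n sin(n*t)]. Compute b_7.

b_7 = 1/pi ∫_{-pi}^{pi} f(t) sin(7*t) dt.
f is odd and sin(7*t) is odd, so the integrand is even and b_7 = 2/pi ∫_0^{pi} f(t) sin(7*t) dt.
Directly, an antiderivative of (-3) sin(7*t) is 3*cos(7*t)/7; evaluating from 0 to pi: ∫_{0}^{pi} (-3) sin(7*t) dt = (-3/7) - (3/7) = -6/7.
Hence b_7 = (2/pi)·(-6/7) = -12/(7*pi).

-12/(7*pi)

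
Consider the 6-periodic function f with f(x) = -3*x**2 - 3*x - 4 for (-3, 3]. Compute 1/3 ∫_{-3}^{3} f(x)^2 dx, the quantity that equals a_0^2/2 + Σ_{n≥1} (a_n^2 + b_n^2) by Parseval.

1/3 ∫_{-3}^{3} f(x)^2 dx = 1/3 · (7824/5) = 2608/5.

2608/5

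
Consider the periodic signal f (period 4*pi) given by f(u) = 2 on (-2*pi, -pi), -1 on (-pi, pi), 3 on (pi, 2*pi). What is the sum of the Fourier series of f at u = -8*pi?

-1

u = -8*pi differs from u = 0 by -2 full period(s), and the series is 4*pi-periodic.
f is continuous at u = 0 with value -1, so the series converges to -1 there.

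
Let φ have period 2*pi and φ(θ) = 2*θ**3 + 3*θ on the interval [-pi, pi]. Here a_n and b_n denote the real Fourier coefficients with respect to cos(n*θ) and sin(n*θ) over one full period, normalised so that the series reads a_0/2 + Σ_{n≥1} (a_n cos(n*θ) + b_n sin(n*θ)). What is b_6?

b_6 = 1/pi ∫_{-pi}^{pi} φ(θ) sin(6*θ) dθ.
φ is odd and sin(6*θ) is odd, so the integrand is even and b_6 = 2/pi ∫_0^{pi} φ(θ) sin(6*θ) dθ.
Integrating by parts three times (tabular method), an antiderivative of (2*θ**3 + 3*θ) sin(6*θ) is -θ**3*cos(6*θ)/3 + θ**2*sin(6*θ)/6 - 4*θ*cos(6*θ)/9 + 2*sin(6*θ)/27; evaluating from 0 to pi: ∫_{0}^{pi} (2*θ**3 + 3*θ) sin(6*θ) dθ = (-pi*(4 + 3*pi**2)/9) - (0) = -pi*(4 + 3*pi**2)/9.
Hence b_6 = (2/pi)·(-pi*(4 + 3*pi**2)/9) = -2*pi**2/3 - 8/9.

-2*pi**2/3 - 8/9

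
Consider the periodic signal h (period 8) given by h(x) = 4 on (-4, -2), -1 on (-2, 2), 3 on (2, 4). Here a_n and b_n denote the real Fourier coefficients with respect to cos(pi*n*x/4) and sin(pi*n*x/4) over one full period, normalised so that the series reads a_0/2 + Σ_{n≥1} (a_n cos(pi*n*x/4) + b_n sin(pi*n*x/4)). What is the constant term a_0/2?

5/4

a_0 = 1/4 ∫_{-4}^{4} h(x) dx = 1/4 · (10) = 5/2.
So the constant term a_0/2 = 5/4.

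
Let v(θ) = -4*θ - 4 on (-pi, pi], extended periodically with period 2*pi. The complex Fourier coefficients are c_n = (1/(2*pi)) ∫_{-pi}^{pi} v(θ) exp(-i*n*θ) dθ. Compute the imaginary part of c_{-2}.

Since v is real-valued, Im(c_{-2}) = -(1/(2*pi)) ∫_{-pi}^{pi} v(θ) sin(-2*θ) dθ = b_{2}/2.
Integrating by parts (boundary term plus one more integral), an antiderivative of (-4*θ - 4) sin(-2*θ) is -2*θ*cos(2*θ) + sin(2*θ) - 2*cos(2*θ); evaluating from -pi to pi: ∫_{-pi}^{pi} (-4*θ - 4) sin(-2*θ) dθ = (-2*pi - 2) - (-2 + 2*pi) = -4*pi.
Hence Im(c_{-2}) = (-1/(2*pi))·(-4*pi) = 2.

2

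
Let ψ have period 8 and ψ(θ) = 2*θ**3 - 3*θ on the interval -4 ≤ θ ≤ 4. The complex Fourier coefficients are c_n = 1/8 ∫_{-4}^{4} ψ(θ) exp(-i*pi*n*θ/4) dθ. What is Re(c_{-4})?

Since ψ is real-valued, Re(c_{-4}) = 1/8 ∫_{-4}^{4} ψ(θ) cos(-pi*θ) dθ = a_{4}/2.
(ψ is odd, so the integrand is odd over a symmetric interval and the integral vanishes.)

0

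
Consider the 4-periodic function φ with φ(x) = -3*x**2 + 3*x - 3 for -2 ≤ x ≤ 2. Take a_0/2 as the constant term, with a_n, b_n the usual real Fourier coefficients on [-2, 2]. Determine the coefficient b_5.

12/(5*pi)

b_5 = 1/2 ∫_{-2}^{2} φ(x) sin(5*pi*x/2) dx.
Integrating by parts twice (tabular method), an antiderivative of (-3*x**2 + 3*x - 3) sin(5*pi*x/2) is 6*x**2*cos(5*pi*x/2)/(5*pi) - 24*x*sin(5*pi*x/2)/(25*pi**2) - 6*x*cos(5*pi*x/2)/(5*pi) + 12*sin(5*pi*x/2)/(25*pi**2) - 48*cos(5*pi*x/2)/(125*pi**3) + 6*cos(5*pi*x/2)/(5*pi); evaluating from -2 to 2: ∫_{-2}^{2} (-3*x**2 + 3*x - 3) sin(5*pi*x/2) dx = (6*(8 - 75*pi**2)/(125*pi**3)) - (6*(8 - 175*pi**2)/(125*pi**3)) = 24/(5*pi).
Hence b_5 = (1/2)·(24/(5*pi)) = 12/(5*pi).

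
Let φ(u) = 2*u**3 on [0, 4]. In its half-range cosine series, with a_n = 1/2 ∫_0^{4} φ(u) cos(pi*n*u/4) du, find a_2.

192/pi**2

a_2 = 1/2 ∫_0^{4} (2*u**3) cos(pi*u/2) du.
Integrating by parts three times (tabular method), an antiderivative of (2*u**3) cos(pi*u/2) is 4*u**3*sin(pi*u/2)/pi + 24*u**2*cos(pi*u/2)/pi**2 - 96*u*sin(pi*u/2)/pi**3 - 192*cos(pi*u/2)/pi**4; evaluating from 0 to 4: ∫_{0}^{4} (2*u**3) cos(pi*u/2) du = (192*(-1 + 2*pi**2)/pi**4) - (-192/pi**4) = 384/pi**2.
Hence a_2 = (1/2)·(384/pi**2) = 192/pi**2.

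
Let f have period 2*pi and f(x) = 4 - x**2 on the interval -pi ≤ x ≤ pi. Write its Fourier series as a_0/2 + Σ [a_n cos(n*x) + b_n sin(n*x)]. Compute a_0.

a_0 = 1/pi ∫_{-pi}^{pi} f(x) dx = 1/pi · (2*pi*(12 - pi**2)/3) = 8 - 2*pi**2/3.

8 - 2*pi**2/3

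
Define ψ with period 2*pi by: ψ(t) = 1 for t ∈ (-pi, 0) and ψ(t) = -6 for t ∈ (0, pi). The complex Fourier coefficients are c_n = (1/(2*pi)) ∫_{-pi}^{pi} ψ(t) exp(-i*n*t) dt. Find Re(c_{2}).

0

Since ψ is real-valued, Re(c_{2}) = (1/(2*pi)) ∫_{-pi}^{pi} ψ(t) cos(2*t) dt = a_{2}/2.
Split the integral at the breakpoints.
Directly, an antiderivative of (1) cos(2*t) is sin(2*t)/2; evaluating from -pi to 0: ∫_{-pi}^{0} (1) cos(2*t) dt = (0) - (0) = 0.
Directly, an antiderivative of (-6) cos(2*t) is -3*sin(2*t); evaluating from 0 to pi: ∫_{0}^{pi} (-6) cos(2*t) dt = (0) - (0) = 0.
So ∫_{-pi}^{pi} ψ(t) cos(2*t) dt = 0.
Hence Re(c_{2}) = (1/(2*pi))·(0) = 0.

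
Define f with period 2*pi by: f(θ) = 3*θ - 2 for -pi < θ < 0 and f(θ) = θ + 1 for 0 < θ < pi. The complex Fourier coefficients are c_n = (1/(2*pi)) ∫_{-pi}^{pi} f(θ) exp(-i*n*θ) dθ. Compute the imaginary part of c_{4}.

Since f is real-valued, Im(c_{4}) = -(1/(2*pi)) ∫_{-pi}^{pi} f(θ) sin(4*θ) dθ = -b_{4}/2.
Split the integral at the breakpoints.
Integrating by parts (boundary term plus one more integral), an antiderivative of (3*θ - 2) sin(4*θ) is -3*θ*cos(4*θ)/4 + 3*sin(4*θ)/16 + cos(4*θ)/2; evaluating from -pi to 0: ∫_{-pi}^{0} (3*θ - 2) sin(4*θ) dθ = (1/2) - (1/2 + 3*pi/4) = -3*pi/4.
Integrating by parts (boundary term plus one more integral), an antiderivative of (θ + 1) sin(4*θ) is -θ*cos(4*θ)/4 + sin(4*θ)/16 - cos(4*θ)/4; evaluating from 0 to pi: ∫_{0}^{pi} (θ + 1) sin(4*θ) dθ = (-pi/4 - 1/4) - (-1/4) = -pi/4.
So ∫_{-pi}^{pi} f(θ) sin(4*θ) dθ = -pi.
Hence Im(c_{4}) = (-1/(2*pi))·(-pi) = 1/2.

1/2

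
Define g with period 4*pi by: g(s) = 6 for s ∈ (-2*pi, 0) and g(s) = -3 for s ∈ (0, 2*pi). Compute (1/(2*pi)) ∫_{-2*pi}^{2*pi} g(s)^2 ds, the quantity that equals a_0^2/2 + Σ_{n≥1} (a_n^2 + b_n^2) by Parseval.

45

(1/(2*pi)) ∫_{-2*pi}^{2*pi} g(s)^2 ds = (1/(2*pi)) · (90*pi) = 45.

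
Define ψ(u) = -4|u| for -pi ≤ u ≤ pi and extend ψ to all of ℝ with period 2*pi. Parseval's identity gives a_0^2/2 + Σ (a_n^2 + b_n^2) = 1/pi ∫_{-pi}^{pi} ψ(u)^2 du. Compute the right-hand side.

1/pi ∫_{-pi}^{pi} ψ(u)^2 du = 1/pi · (32*pi**3/3) = 32*pi**2/3.

32*pi**2/3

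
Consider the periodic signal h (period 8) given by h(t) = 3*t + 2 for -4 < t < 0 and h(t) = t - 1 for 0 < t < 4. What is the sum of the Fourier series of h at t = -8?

t = -8 differs from t = 0 by -1 full period(s), and the series is 8-periodic.
At t = 0 the one-sided limits are h(0^-) = 2 and h(0^+) = -1.
By Dirichlet's theorem the series converges to their average, [(2) + (-1)]/2 = 1/2.

1/2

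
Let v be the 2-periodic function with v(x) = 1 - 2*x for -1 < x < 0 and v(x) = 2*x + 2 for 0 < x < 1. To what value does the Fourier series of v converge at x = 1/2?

3

v is continuous at x = 1/2 with value 3, so the series converges to 3 there.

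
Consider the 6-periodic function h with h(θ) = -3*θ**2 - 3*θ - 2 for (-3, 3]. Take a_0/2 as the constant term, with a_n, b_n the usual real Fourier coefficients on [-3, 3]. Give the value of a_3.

a_3 = 1/3 ∫_{-3}^{3} h(θ) cos(pi*θ) dθ.
Integrating by parts twice (tabular method), an antiderivative of (-3*θ**2 - 3*θ - 2) cos(pi*θ) is -3*θ**2*sin(pi*θ)/pi - 3*θ*sin(pi*θ)/pi - 6*θ*cos(pi*θ)/pi**2 - 2*sin(pi*θ)/pi + 6*sin(pi*θ)/pi**3 - 3*cos(pi*θ)/pi**2; evaluating from -3 to 3: ∫_{-3}^{3} (-3*θ**2 - 3*θ - 2) cos(pi*θ) dθ = (21/pi**2) - (-15/pi**2) = 36/pi**2.
Hence a_3 = (1/3)·(36/pi**2) = 12/pi**2.

12/pi**2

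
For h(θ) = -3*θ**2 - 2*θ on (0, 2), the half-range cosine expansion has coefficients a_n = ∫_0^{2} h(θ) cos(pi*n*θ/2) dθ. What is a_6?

a_6 = ∫_0^{2} (-3*θ**2 - 2*θ) cos(3*pi*θ) dθ.
Integrating by parts twice (tabular method), an antiderivative of (-3*θ**2 - 2*θ) cos(3*pi*θ) is -θ**2*sin(3*pi*θ)/pi - 2*θ*sin(3*pi*θ)/(3*pi) - 2*θ*cos(3*pi*θ)/(3*pi**2) + 2*sin(3*pi*θ)/(9*pi**3) - 2*cos(3*pi*θ)/(9*pi**2); evaluating from 0 to 2: ∫_{0}^{2} (-3*θ**2 - 2*θ) cos(3*pi*θ) dθ = (-14/(9*pi**2)) - (-2/(9*pi**2)) = -4/(3*pi**2).
Hence a_6 = -4/(3*pi**2).

-4/(3*pi**2)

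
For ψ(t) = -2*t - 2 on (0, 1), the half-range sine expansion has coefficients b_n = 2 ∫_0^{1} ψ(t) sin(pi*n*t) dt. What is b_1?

b_1 = 2 ∫_0^{1} (-2*t - 2) sin(pi*t) dt.
Integrating by parts (boundary term plus one more integral), an antiderivative of (-2*t - 2) sin(pi*t) is 2*t*cos(pi*t)/pi - 2*sin(pi*t)/pi**2 + 2*cos(pi*t)/pi; evaluating from 0 to 1: ∫_{0}^{1} (-2*t - 2) sin(pi*t) dt = (-4/pi) - (2/pi) = -6/pi.
Hence b_1 = 2·(-6/pi) = -12/pi.

-12/pi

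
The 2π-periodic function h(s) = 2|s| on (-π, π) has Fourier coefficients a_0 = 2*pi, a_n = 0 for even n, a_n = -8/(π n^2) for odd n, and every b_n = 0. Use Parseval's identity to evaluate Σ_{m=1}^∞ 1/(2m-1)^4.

Parseval: a_0^2/2 + Σ a_n^2 = (1/π) ∫_{-π}^{π} h(s)^2 ds = 8*pi**2/3.
Subtract a_0^2/2 = 2*pi**2: Σ a_n^2 = 2*pi**2/3.
Only odd n contribute, with a_n^2 = 64/(π^2 n^4), so Σ_{m≥1} 1/(2m-1)^4 = π^2·(2*pi**2/3)/64 = pi**4/96.

pi**4/96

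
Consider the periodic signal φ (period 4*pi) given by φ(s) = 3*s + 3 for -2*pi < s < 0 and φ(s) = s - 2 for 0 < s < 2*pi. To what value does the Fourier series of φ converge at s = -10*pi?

s = -10*pi differs from s = -2*pi by -2 full period(s), and the series is 4*pi-periodic.
At s = -2*pi the one-sided limits are φ(-2*pi^-) = -2 + 2*pi and φ(-2*pi^+) = 3 - 6*pi.
By Dirichlet's theorem the series converges to their average, [(-2 + 2*pi) + (3 - 6*pi)]/2 = 1/2 - 2*pi.

1/2 - 2*pi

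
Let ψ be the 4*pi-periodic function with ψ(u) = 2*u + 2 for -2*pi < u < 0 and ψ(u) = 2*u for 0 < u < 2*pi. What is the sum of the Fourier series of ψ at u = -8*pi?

u = -8*pi differs from u = 0 by -2 full period(s), and the series is 4*pi-periodic.
At u = 0 the one-sided limits are ψ(0^-) = 2 and ψ(0^+) = 0.
By Dirichlet's theorem the series converges to their average, [(2) + (0)]/2 = 1.

1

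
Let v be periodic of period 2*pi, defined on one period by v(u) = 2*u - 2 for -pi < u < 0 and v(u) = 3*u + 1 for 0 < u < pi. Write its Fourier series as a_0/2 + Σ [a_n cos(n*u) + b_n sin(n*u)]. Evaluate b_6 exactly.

-5/6

b_6 = 1/pi ∫_{-pi}^{pi} v(u) sin(6*u) du.
Split the integral at the breakpoints.
Integrating by parts (boundary term plus one more integral), an antiderivative of (2*u - 2) sin(6*u) is -u*cos(6*u)/3 + sin(6*u)/18 + cos(6*u)/3; evaluating from -pi to 0: ∫_{-pi}^{0} (2*u - 2) sin(6*u) du = (1/3) - (1/3 + pi/3) = -pi/3.
Integrating by parts (boundary term plus one more integral), an antiderivative of (3*u + 1) sin(6*u) is -u*cos(6*u)/2 + sin(6*u)/12 - cos(6*u)/6; evaluating from 0 to pi: ∫_{0}^{pi} (3*u + 1) sin(6*u) du = (-pi/2 - 1/6) - (-1/6) = -pi/2.
Summing the pieces and multiplying by (1/pi) gives b_6 = -5/6.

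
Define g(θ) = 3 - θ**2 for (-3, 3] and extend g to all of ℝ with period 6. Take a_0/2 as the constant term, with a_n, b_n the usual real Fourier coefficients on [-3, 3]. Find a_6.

-1/pi**2

a_6 = 1/3 ∫_{-3}^{3} g(θ) cos(2*pi*θ) dθ.
g is even and cos(2*pi*θ) is even, so the integrand is even and a_6 = 2/3 ∫_0^{3} g(θ) cos(2*pi*θ) dθ.
Integrating by parts twice (tabular method), an antiderivative of (3 - θ**2) cos(2*pi*θ) is -θ**2*sin(2*pi*θ)/(2*pi) - θ*cos(2*pi*θ)/(2*pi**2) + sin(2*pi*θ)/(4*pi**3) + 3*sin(2*pi*θ)/(2*pi); evaluating from 0 to 3: ∫_{0}^{3} (3 - θ**2) cos(2*pi*θ) dθ = (-3/(2*pi**2)) - (0) = -3/(2*pi**2).
Hence a_6 = (2/3)·(-3/(2*pi**2)) = -1/pi**2.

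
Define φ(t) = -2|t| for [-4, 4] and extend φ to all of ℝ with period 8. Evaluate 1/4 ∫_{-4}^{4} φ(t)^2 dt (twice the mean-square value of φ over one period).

128/3

1/4 ∫_{-4}^{4} φ(t)^2 dt = 1/4 · (512/3) = 128/3.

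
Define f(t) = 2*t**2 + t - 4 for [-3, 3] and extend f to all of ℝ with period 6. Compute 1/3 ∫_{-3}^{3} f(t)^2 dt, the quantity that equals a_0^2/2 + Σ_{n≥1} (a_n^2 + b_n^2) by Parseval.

358/5

1/3 ∫_{-3}^{3} f(t)^2 dt = 1/3 · (1074/5) = 358/5.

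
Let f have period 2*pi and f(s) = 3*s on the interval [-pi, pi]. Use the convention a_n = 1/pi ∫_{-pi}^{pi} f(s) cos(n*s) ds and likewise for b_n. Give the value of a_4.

a_4 = 1/pi ∫_{-pi}^{pi} f(s) cos(4*s) ds.
f is odd and cos(4*s) is even, so the integrand is odd over a symmetric interval and the integral vanishes.

0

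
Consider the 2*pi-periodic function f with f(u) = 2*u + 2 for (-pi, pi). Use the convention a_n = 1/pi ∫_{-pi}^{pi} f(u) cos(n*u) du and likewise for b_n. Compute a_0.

4

a_0 = 1/pi ∫_{-pi}^{pi} f(u) du = 1/pi · (4*pi) = 4.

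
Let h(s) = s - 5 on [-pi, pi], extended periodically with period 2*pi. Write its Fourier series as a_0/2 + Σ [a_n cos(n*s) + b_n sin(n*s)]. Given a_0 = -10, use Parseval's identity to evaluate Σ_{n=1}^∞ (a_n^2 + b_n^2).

Parseval: a_0^2/2 + Σ_{n≥1} (a_n^2+b_n^2) = 1/pi ∫_{-pi}^{pi} h(s)^2 ds = 2*pi**2/3 + 50.
Subtract a_0^2/2 = 50: Σ (a_n^2+b_n^2) = 2*pi**2/3.

2*pi**2/3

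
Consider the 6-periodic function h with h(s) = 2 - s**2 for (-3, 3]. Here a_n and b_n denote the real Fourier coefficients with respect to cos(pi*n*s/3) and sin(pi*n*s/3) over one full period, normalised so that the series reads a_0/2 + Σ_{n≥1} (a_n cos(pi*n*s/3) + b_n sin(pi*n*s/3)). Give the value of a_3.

4/pi**2

a_3 = 1/3 ∫_{-3}^{3} h(s) cos(pi*s) ds.
h is even and cos(pi*s) is even, so the integrand is even and a_3 = 2/3 ∫_0^{3} h(s) cos(pi*s) ds.
Integrating by parts twice (tabular method), an antiderivative of (2 - s**2) cos(pi*s) is -s**2*sin(pi*s)/pi - 2*s*cos(pi*s)/pi**2 + 2*sin(pi*s)/pi**3 + 2*sin(pi*s)/pi; evaluating from 0 to 3: ∫_{0}^{3} (2 - s**2) cos(pi*s) ds = (6/pi**2) - (0) = 6/pi**2.
Hence a_3 = (2/3)·(6/pi**2) = 4/pi**2.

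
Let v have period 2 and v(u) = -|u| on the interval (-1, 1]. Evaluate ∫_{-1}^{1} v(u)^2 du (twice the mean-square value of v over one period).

∫_{-1}^{1} v(u)^2 du = 2/3.

2/3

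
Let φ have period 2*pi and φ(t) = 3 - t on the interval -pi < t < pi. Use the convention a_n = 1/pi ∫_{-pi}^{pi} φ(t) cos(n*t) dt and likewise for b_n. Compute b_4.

1/2

b_4 = 1/pi ∫_{-pi}^{pi} φ(t) sin(4*t) dt.
Integrating by parts (boundary term plus one more integral), an antiderivative of (3 - t) sin(4*t) is t*cos(4*t)/4 - sin(4*t)/16 - 3*cos(4*t)/4; evaluating from -pi to pi: ∫_{-pi}^{pi} (3 - t) sin(4*t) dt = (-3/4 + pi/4) - (-pi/4 - 3/4) = pi/2.
Hence b_4 = (1/pi)·(pi/2) = 1/2.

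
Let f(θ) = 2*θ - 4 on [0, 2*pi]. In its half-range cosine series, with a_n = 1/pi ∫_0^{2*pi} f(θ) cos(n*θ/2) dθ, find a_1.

-16/pi

a_1 = 1/pi ∫_0^{2*pi} (2*θ - 4) cos(θ/2) dθ.
Integrating by parts (boundary term plus one more integral), an antiderivative of (2*θ - 4) cos(θ/2) is 4*θ*sin(θ/2) - 8*sin(θ/2) + 8*cos(θ/2); evaluating from 0 to 2*pi: ∫_{0}^{2*pi} (2*θ - 4) cos(θ/2) dθ = (-8) - (8) = -16.
Hence a_1 = (1/pi)·(-16) = -16/pi.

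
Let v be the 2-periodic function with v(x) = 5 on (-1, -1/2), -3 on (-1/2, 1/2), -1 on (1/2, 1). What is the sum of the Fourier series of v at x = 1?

2

At x = 1 the one-sided limits are v(1^-) = -1 and v(1^+) = 5.
By Dirichlet's theorem the series converges to their average, [(-1) + (5)]/2 = 2.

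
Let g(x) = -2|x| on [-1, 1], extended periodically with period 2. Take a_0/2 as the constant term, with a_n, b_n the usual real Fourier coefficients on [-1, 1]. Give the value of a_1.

8/pi**2

a_1 = ∫_{-1}^{1} g(x) cos(pi*x) dx.
g is even and cos(pi*x) is even, so the integrand is even and a_1 = 2 ∫_0^{1} g(x) cos(pi*x) dx.
Integrating by parts (boundary term plus one more integral), an antiderivative of (-2*x) cos(pi*x) is -2*x*sin(pi*x)/pi - 2*cos(pi*x)/pi**2; evaluating from 0 to 1: ∫_{0}^{1} (-2*x) cos(pi*x) dx = (2/pi**2) - (-2/pi**2) = 4/pi**2.
Hence a_1 = 2·(4/pi**2) = 8/pi**2.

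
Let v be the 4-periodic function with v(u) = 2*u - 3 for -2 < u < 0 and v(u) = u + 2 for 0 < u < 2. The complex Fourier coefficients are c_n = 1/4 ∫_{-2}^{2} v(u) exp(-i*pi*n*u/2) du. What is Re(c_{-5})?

Since v is real-valued, Re(c_{-5}) = 1/4 ∫_{-2}^{2} v(u) cos(-5*pi*u/2) du = a_{5}/2.
Split the integral at the breakpoints.
Integrating by parts (boundary term plus one more integral), an antiderivative of (2*u - 3) cos(-5*pi*u/2) is 4*u*sin(5*pi*u/2)/(5*pi) - 6*sin(5*pi*u/2)/(5*pi) + 8*cos(5*pi*u/2)/(25*pi**2); evaluating from -2 to 0: ∫_{-2}^{0} (2*u - 3) cos(-5*pi*u/2) du = (8/(25*pi**2)) - (-8/(25*pi**2)) = 16/(25*pi**2).
Integrating by parts (boundary term plus one more integral), an antiderivative of (u + 2) cos(-5*pi*u/2) is 2*u*sin(5*pi*u/2)/(5*pi) + 4*sin(5*pi*u/2)/(5*pi) + 4*cos(5*pi*u/2)/(25*pi**2); evaluating from 0 to 2: ∫_{0}^{2} (u + 2) cos(-5*pi*u/2) du = (-4/(25*pi**2)) - (4/(25*pi**2)) = -8/(25*pi**2).
So ∫_{-2}^{2} v(u) cos(-5*pi*u/2) du = 8/(25*pi**2).
Hence Re(c_{-5}) = (1/4)·(8/(25*pi**2)) = 2/(25*pi**2).

2/(25*pi**2)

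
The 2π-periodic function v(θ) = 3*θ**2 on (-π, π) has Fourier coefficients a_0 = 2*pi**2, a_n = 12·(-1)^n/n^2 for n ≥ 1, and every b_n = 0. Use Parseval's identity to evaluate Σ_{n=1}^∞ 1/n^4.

pi**4/90

Parseval: a_0^2/2 + Σ a_n^2 = (1/π) ∫_{-π}^{π} v(θ)^2 dθ = 18*pi**4/5.
Subtract a_0^2/2 = 2*pi**4: Σ a_n^2 = 8*pi**4/5.
Since a_n^2 = 144/n^4, Σ 1/n^4 = pi**4/90.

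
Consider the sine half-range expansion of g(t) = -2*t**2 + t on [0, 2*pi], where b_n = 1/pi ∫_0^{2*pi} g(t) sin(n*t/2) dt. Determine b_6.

-2/3 + 8*pi/3

b_6 = 1/pi ∫_0^{2*pi} (-2*t**2 + t) sin(3*t) dt.
Integrating by parts twice (tabular method), an antiderivative of (-2*t**2 + t) sin(3*t) is 2*t**2*cos(3*t)/3 - 4*t*sin(3*t)/9 - t*cos(3*t)/3 + sin(3*t)/9 - 4*cos(3*t)/27; evaluating from 0 to 2*pi: ∫_{0}^{2*pi} (-2*t**2 + t) sin(3*t) dt = (-2*pi/3 - 4/27 + 8*pi**2/3) - (-4/27) = 2*pi*(-1 + 4*pi)/3.
Hence b_6 = (1/pi)·(2*pi*(-1 + 4*pi)/3) = -2/3 + 8*pi/3.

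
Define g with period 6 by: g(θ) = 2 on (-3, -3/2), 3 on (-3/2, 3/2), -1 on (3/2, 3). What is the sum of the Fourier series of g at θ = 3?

At θ = 3 the one-sided limits are g(3^-) = -1 and g(3^+) = 2.
By Dirichlet's theorem the series converges to their average, [(-1) + (2)]/2 = 1/2.

1/2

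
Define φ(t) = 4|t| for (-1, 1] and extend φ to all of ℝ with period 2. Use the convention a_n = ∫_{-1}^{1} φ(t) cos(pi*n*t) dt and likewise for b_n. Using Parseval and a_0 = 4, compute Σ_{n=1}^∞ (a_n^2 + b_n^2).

8/3

Parseval: a_0^2/2 + Σ_{n≥1} (a_n^2+b_n^2) = ∫_{-1}^{1} φ(t)^2 dt = 32/3.
Subtract a_0^2/2 = 8: Σ (a_n^2+b_n^2) = 8/3.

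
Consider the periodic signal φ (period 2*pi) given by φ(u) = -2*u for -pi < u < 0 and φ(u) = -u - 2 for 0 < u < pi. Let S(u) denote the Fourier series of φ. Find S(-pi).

-1 + pi/2

At u = -pi the one-sided limits are φ(-pi^-) = -pi - 2 and φ(-pi^+) = 2*pi.
By Dirichlet's theorem the series converges to their average, [(-pi - 2) + (2*pi)]/2 = -1 + pi/2.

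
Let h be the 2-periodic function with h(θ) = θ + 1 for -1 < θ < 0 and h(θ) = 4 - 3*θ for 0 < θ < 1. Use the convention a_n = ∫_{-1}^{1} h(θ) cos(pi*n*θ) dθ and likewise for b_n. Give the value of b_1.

b_1 = ∫_{-1}^{1} h(θ) sin(pi*θ) dθ.
Split the integral at the breakpoints.
Integrating by parts (boundary term plus one more integral), an antiderivative of (θ + 1) sin(pi*θ) is -θ*cos(pi*θ)/pi + sin(pi*θ)/pi**2 - cos(pi*θ)/pi; evaluating from -1 to 0: ∫_{-1}^{0} (θ + 1) sin(pi*θ) dθ = (-1/pi) - (0) = -1/pi.
Integrating by parts (boundary term plus one more integral), an antiderivative of (4 - 3*θ) sin(pi*θ) is 3*θ*cos(pi*θ)/pi - 3*sin(pi*θ)/pi**2 - 4*cos(pi*θ)/pi; evaluating from 0 to 1: ∫_{0}^{1} (4 - 3*θ) sin(pi*θ) dθ = (1/pi) - (-4/pi) = 5/pi.
Summing the pieces gives b_1 = 4/pi.

4/pi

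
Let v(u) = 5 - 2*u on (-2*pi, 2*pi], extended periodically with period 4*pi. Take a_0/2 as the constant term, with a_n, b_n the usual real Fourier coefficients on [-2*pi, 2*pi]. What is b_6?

4/3

b_6 = (1/(2*pi)) ∫_{-2*pi}^{2*pi} v(u) sin(3*u) du.
Integrating by parts (boundary term plus one more integral), an antiderivative of (5 - 2*u) sin(3*u) is 2*u*cos(3*u)/3 - 2*sin(3*u)/9 - 5*cos(3*u)/3; evaluating from -2*pi to 2*pi: ∫_{-2*pi}^{2*pi} (5 - 2*u) sin(3*u) du = (-5/3 + 4*pi/3) - (-4*pi/3 - 5/3) = 8*pi/3.
Hence b_6 = (1/(2*pi))·(8*pi/3) = 4/3.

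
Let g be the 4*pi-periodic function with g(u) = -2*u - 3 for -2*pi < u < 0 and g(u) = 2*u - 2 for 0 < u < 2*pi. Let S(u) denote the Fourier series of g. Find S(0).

At u = 0 the one-sided limits are g(0^-) = -3 and g(0^+) = -2.
By Dirichlet's theorem the series converges to their average, [(-3) + (-2)]/2 = -5/2.

-5/2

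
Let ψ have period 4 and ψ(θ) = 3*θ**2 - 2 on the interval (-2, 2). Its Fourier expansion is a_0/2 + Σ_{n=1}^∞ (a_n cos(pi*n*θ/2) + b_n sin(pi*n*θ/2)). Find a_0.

a_0 = 1/2 ∫_{-2}^{2} ψ(θ) dθ = 1/2 · (8) = 4.

4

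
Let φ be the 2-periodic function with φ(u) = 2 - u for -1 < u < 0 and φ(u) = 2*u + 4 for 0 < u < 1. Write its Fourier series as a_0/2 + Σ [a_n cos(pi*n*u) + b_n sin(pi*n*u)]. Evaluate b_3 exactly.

5/(3*pi)

b_3 = ∫_{-1}^{1} φ(u) sin(3*pi*u) du.
Split the integral at the breakpoints.
Integrating by parts (boundary term plus one more integral), an antiderivative of (2 - u) sin(3*pi*u) is u*cos(3*pi*u)/(3*pi) - sin(3*pi*u)/(9*pi**2) - 2*cos(3*pi*u)/(3*pi); evaluating from -1 to 0: ∫_{-1}^{0} (2 - u) sin(3*pi*u) du = (-2/(3*pi)) - (1/pi) = -5/(3*pi).
Integrating by parts (boundary term plus one more integral), an antiderivative of (2*u + 4) sin(3*pi*u) is -2*u*cos(3*pi*u)/(3*pi) + 2*sin(3*pi*u)/(9*pi**2) - 4*cos(3*pi*u)/(3*pi); evaluating from 0 to 1: ∫_{0}^{1} (2*u + 4) sin(3*pi*u) du = (2/pi) - (-4/(3*pi)) = 10/(3*pi).
Summing the pieces gives b_3 = 5/(3*pi).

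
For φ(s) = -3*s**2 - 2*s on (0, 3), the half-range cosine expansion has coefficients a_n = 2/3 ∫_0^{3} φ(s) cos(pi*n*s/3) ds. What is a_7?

a_7 = 2/3 ∫_0^{3} (-3*s**2 - 2*s) cos(7*pi*s/3) ds.
Integrating by parts twice (tabular method), an antiderivative of (-3*s**2 - 2*s) cos(7*pi*s/3) is -9*s**2*sin(7*pi*s/3)/(7*pi) - 6*s*sin(7*pi*s/3)/(7*pi) - 54*s*cos(7*pi*s/3)/(49*pi**2) + 162*sin(7*pi*s/3)/(343*pi**3) - 18*cos(7*pi*s/3)/(49*pi**2); evaluating from 0 to 3: ∫_{0}^{3} (-3*s**2 - 2*s) cos(7*pi*s/3) ds = (180/(49*pi**2)) - (-18/(49*pi**2)) = 198/(49*pi**2).
Hence a_7 = (2/3)·(198/(49*pi**2)) = 132/(49*pi**2).

132/(49*pi**2)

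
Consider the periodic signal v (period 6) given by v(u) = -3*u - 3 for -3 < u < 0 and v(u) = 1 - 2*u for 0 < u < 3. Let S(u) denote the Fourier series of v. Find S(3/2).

v is continuous at u = 3/2 with value -2, so the series converges to -2 there.

-2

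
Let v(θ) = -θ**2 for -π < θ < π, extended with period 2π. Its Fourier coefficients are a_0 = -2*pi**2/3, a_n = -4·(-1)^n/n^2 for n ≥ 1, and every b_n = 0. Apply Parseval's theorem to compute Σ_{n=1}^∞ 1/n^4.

Parseval: a_0^2/2 + Σ a_n^2 = (1/π) ∫_{-π}^{π} v(θ)^2 dθ = 2*pi**4/5.
Subtract a_0^2/2 = 2*pi**4/9: Σ a_n^2 = 8*pi**4/45.
Since a_n^2 = 16/n^4, Σ 1/n^4 = pi**4/90.

pi**4/90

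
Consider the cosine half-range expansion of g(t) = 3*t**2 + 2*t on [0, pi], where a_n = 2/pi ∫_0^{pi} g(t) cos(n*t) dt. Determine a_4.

a_4 = 2/pi ∫_0^{pi} (3*t**2 + 2*t) cos(4*t) dt.
Integrating by parts twice (tabular method), an antiderivative of (3*t**2 + 2*t) cos(4*t) is 3*t**2*sin(4*t)/4 + t*sin(4*t)/2 + 3*t*cos(4*t)/8 - 3*sin(4*t)/32 + cos(4*t)/8; evaluating from 0 to pi: ∫_{0}^{pi} (3*t**2 + 2*t) cos(4*t) dt = (1/8 + 3*pi/8) - (1/8) = 3*pi/8.
Hence a_4 = (2/pi)·(3*pi/8) = 3/4.

3/4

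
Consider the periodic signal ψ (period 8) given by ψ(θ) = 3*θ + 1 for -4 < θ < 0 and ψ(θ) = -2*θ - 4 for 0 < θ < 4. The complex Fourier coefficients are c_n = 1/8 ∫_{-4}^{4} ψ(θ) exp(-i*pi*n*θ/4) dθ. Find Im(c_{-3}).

-1/pi

Since ψ is real-valued, Im(c_{-3}) = -1/8 ∫_{-4}^{4} ψ(θ) sin(-3*pi*θ/4) dθ = b_{3}/2.
Split the integral at the breakpoints.
Integrating by parts (boundary term plus one more integral), an antiderivative of (3*θ + 1) sin(-3*pi*θ/4) is 4*θ*cos(3*pi*θ/4)/pi - 16*sin(3*pi*θ/4)/(3*pi**2) + 4*cos(3*pi*θ/4)/(3*pi); evaluating from -4 to 0: ∫_{-4}^{0} (3*θ + 1) sin(-3*pi*θ/4) dθ = (4/(3*pi)) - (44/(3*pi)) = -40/(3*pi).
Integrating by parts (boundary term plus one more integral), an antiderivative of (-2*θ - 4) sin(-3*pi*θ/4) is -8*θ*cos(3*pi*θ/4)/(3*pi) + 32*sin(3*pi*θ/4)/(9*pi**2) - 16*cos(3*pi*θ/4)/(3*pi); evaluating from 0 to 4: ∫_{0}^{4} (-2*θ - 4) sin(-3*pi*θ/4) dθ = (16/pi) - (-16/(3*pi)) = 64/(3*pi).
So ∫_{-4}^{4} ψ(θ) sin(-3*pi*θ/4) dθ = 8/pi.
Hence Im(c_{-3}) = (-1/8)·(8/pi) = -1/pi.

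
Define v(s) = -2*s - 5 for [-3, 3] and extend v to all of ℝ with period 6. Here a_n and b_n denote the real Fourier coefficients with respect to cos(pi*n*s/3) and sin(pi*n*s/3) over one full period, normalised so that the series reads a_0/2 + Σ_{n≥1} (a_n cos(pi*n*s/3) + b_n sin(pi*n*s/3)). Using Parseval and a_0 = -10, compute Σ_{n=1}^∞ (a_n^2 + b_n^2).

Parseval: a_0^2/2 + Σ_{n≥1} (a_n^2+b_n^2) = 1/3 ∫_{-3}^{3} v(s)^2 ds = 74.
Subtract a_0^2/2 = 50: Σ (a_n^2+b_n^2) = 24.

24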